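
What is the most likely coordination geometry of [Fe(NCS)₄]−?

Ligand charges: each isothiocyanate is −1. With an overall charge of −1 the iron centre must be in the +3 oxidation state.
Iron is a group-8 element; Fe(III) is therefore d⁵.
Coordination number: 4.
Isothiocyanate is a weak-field ligand.
A high-spin d⁵ ion has zero CFSE in either geometry, so four ligands adopt the sterically favoured tetrahedral geometry.

tetrahedral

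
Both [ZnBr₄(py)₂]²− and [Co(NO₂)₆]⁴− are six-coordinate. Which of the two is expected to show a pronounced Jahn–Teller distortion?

[Co(NO₂)₆]⁴−

[ZnBr₄(py)₂]²−: Summing ligand charges against the −2 overall charge gives an oxidation state of +2 for zinc. Group 12 minus oxidation state 2 gives a d¹⁰ configuration. The d¹⁰ configuration leaves the e_g set evenly filled (or empty) — no strong Jahn–Teller driving force.
[Co(NO₂)₆]⁴−: Each nitro (N-bound nitrite) is −1; balancing the −4 overall charge requires Co(II). Co sits in group 9, so the d-electron count is 9 − 2 = 7. Nitro (N-bound nitrite) is a strong-field ligand (high in the spectrochemical series) for a first-row metal, so the complex is low-spin. The t₂g⁶e_g¹ (low-spin) configuration has an unevenly filled e_g set; the Jahn–Teller theorem predicts a tetragonal distortion (typically axial elongation) to lift the degeneracy.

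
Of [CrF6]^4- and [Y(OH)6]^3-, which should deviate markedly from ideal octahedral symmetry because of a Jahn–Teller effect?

[CrF6]^4-: Each fluoride is −1; balancing the −4 overall charge requires Cr(II). Cr sits in group 6, so the d-electron count is 6 − 2 = 4. Fluoride is a weak-field ligand for a first-row metal, so the complex is high-spin. The t₂g³e_g¹ (high-spin) configuration has an unevenly filled e_g set; the Jahn–Teller theorem predicts a tetragonal distortion (typically axial elongation) to lift the degeneracy.
[Y(OH)6]^3-: Ligand charges: each hydroxide is −1. With an overall charge of −3 the yttrium centre must be in the +3 oxidation state. Yttrium is a group-3 element; Y(III) is therefore d⁰. The d⁰ configuration leaves the e_g set evenly filled (or empty) — no strong Jahn–Teller driving force.

[CrF6]^4-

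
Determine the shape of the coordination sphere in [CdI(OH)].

Ligand charges: each iodide is −1; each hydroxide is −1. With an overall charge of 0 the cadmium centre must be in the +2 oxidation state.
Cd sits in group 12, so the d-electron count is 12 − 2 = 10.
Coordination number: 2.
A d¹⁰ ion with only two ligands adopts a linear arrangement (sp hybridisation; no CFSE preference).

linear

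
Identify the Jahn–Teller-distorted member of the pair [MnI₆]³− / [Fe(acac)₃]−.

[MnI₆]³−: Summing ligand charges against the −3 overall charge gives an oxidation state of +3 for manganese. Manganese is a group-7 element; Mn(III) is therefore d⁴. Iodide is a weak-field ligand for a first-row metal, so the complex is high-spin. The t₂g³e_g¹ (high-spin) configuration has an unevenly filled e_g set; the Jahn–Teller theorem predicts a tetragonal distortion (typically axial elongation) to lift the degeneracy.
[Fe(acac)₃]−: Each acetylacetonate is −1; balancing the −1 overall charge requires Fe(II). Fe sits in group 8, so the d-electron count is 8 − 2 = 6. Acetylacetonate is a weak-field ligand for a first-row metal, so the complex is high-spin. The d⁶ configuration leaves the e_g set evenly filled (or empty) — no strong Jahn–Teller driving force.

[MnI₆]³−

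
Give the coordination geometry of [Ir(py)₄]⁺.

Summing ligand charges against the +1 overall charge gives an oxidation state of +1 for iridium.
Ir sits in group 9, so the d-electron count is 9 − 1 = 8.
Coordination number: 4.
A 5d d⁸ ion has a large crystal-field splitting; square planar leaves the high-energy d_{x²−y²} orbital empty and maximises CFSE.

square planar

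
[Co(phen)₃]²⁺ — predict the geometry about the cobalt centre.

1,10-phenanthroline is neutral; balancing the +2 overall charge requires Co(II).
Group 9 minus oxidation state 2 gives a d⁷ configuration.
Counting donor atoms: 3×1,10-phenanthroline (bidentate) → 6 donors. Coordination number = 6.
Six donors around a single metal centre give an octahedral coordination sphere.

octahedral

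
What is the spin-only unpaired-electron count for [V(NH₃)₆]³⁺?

2 unpaired electrons

Ammonia is neutral; balancing the +3 overall charge requires V(III).
Vanadium is a group-5 element; V(III) is therefore d².
In an octahedral field the d² configuration is t₂g²e_g⁰ (only one arrangement possible), giving 2 unpaired electrons.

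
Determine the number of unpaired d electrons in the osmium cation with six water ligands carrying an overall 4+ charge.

Ligand charges: water is neutral. With an overall charge of +4 the osmium centre must be in the +4 oxidation state.
Osmium is a group-8 element; Os(IV) is therefore d⁴.
The spin state decides the count: a 5d ion has a large Δₒ and is invariably low-spin.
An octahedral low-spin d⁴ ion is t₂g⁴e_g⁰, giving 2 unpaired electrons.

2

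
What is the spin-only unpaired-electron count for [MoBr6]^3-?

Ligand charges: each bromide is −1. With an overall charge of −3 the molybdenum centre must be in the +3 oxidation state.
Molybdenum is a group-6 element; Mo(III) is therefore d³.
In an octahedral field the d³ configuration is t₂g³e_g⁰ (only one arrangement possible), giving 3 unpaired electrons.

3 unpaired electrons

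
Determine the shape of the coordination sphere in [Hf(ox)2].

tetrahedral

Ligand charges: each oxalate is −2. With an overall charge of 0 the hafnium centre must be in the +4 oxidation state.
Group 4 minus oxidation state 4 gives a d⁰ configuration.
Counting donor atoms: 2×oxalate (bidentate) → 4 donors. Coordination number = 4.
A d⁰ ion has no crystal-field stabilisation preference between square planar and tetrahedral, so four ligands adopt the sterically favoured tetrahedral geometry.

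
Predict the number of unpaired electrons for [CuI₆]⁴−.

1

Ligand charges: each iodide is −1. With an overall charge of −4 the copper centre must be in the +2 oxidation state.
Copper is a group-11 element; Cu(II) is therefore d⁹.
In an octahedral field the d⁹ configuration is t₂g⁶e_g³ (only one arrangement possible), giving 1 unpaired electron.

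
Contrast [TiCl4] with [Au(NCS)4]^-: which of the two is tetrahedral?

[TiCl4]

For [TiCl4]: Summing ligand charges against the 0 overall charge gives an oxidation state of +4 for titanium. Ti sits in group 4, so the d-electron count is 4 − 4 = 0. A d⁰ ion has no crystal-field stabilisation preference between square planar and tetrahedral, so four ligands adopt the sterically favoured tetrahedral geometry. → tetrahedral.
For [Au(NCS)4]^-: Ligand charges: each isothiocyanate is −1. With an overall charge of −1 the gold centre must be in the +3 oxidation state. Au sits in group 11, so the d-electron count is 11 − 3 = 8. A 5d d⁸ ion has a large crystal-field splitting; square planar leaves the high-energy d_{x²−y²} orbital empty and maximises CFSE. → square planar.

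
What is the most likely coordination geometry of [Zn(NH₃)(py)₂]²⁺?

Ammonia is neutral; pyridine is neutral; balancing the +2 overall charge requires Zn(II).
Zinc is a group-12 element; Zn(II) is therefore d¹⁰.
Coordination number: 3.
Three ligands around a d¹⁰ centre minimise repulsion in a trigonal-planar arrangement.

trigonal planar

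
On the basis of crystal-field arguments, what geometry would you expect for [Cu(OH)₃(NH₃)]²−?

Ligand charges: each hydroxide is −1; ammonia is neutral. With an overall charge of −2 the copper centre must be in the +1 oxidation state.
Cu sits in group 11, so the d-electron count is 11 − 1 = 10.
Coordination number: 4.
A d¹⁰ ion has no crystal-field stabilisation preference between square planar and tetrahedral, so four ligands adopt the sterically favoured tetrahedral geometry.

tetrahedral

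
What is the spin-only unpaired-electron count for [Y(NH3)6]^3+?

0 unpaired electrons

Ligand charges: ammonia is neutral. With an overall charge of +3 the yttrium centre must be in the +3 oxidation state.
Group 3 minus oxidation state 3 gives a d⁰ configuration.
In an octahedral field the d⁰ configuration is t₂g⁰e_g⁰, giving 0 unpaired electrons.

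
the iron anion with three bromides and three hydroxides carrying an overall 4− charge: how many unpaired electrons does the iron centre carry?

4 unpaired electrons

Summing ligand charges against the −4 overall charge gives an oxidation state of +2 for iron.
Group 8 minus oxidation state 2 gives a d⁶ configuration.
The spin state decides the count: Bromide and hydroxide are weak-field ligands for a first-row metal, so the complex is high-spin.
An octahedral high-spin d⁶ ion is t₂g⁴e_g², giving 4 unpaired electrons.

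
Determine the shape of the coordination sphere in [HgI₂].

Summing ligand charges against the 0 overall charge gives an oxidation state of +2 for mercury.
Hg sits in group 12, so the d-electron count is 12 − 2 = 10.
Coordination number: 2.
A d¹⁰ ion with only two ligands adopts a linear arrangement (sp hybridisation; no CFSE preference).

linear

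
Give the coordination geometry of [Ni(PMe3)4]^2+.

Summing ligand charges against the +2 overall charge gives an oxidation state of +2 for nickel.
Nickel is a group-10 element; Ni(II) is therefore d⁸.
With 4 monodentate ligands the coordination number is 4.
Trimethylphosphine is a strong-field ligand (high in the spectrochemical series).
A 3d d⁸ ion with strong-field ligands gains enough CFSE to favour square planar over tetrahedral.

square planar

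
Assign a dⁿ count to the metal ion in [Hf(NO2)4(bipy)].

Summing ligand charges against the 0 overall charge gives an oxidation state of +4 for hafnium.
Hafnium is a group-4 element; Hf(IV) is therefore d⁰.

d0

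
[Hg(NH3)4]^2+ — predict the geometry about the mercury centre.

Summing ligand charges against the +2 overall charge gives an oxidation state of +2 for mercury.
Mercury is a group-12 element; Hg(II) is therefore d¹⁰.
With 4 monodentate ligands the coordination number is 4.
A d¹⁰ ion has no crystal-field stabilisation preference between square planar and tetrahedral, so four ligands adopt the sterically favoured tetrahedral geometry.

tetrahedral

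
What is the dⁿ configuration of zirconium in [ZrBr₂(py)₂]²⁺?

Summing ligand charges against the +2 overall charge gives an oxidation state of +4 for zirconium.
Zirconium is a group-4 element; Zr(IV) is therefore d⁰.

d⁰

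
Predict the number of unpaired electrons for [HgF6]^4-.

Summing ligand charges against the −4 overall charge gives an oxidation state of +2 for mercury.
Group 12 minus oxidation state 2 gives a d¹⁰ configuration.
In an octahedral field the d¹⁰ configuration is t₂g⁶e_g⁴, giving 0 unpaired electrons.

0 unpaired electrons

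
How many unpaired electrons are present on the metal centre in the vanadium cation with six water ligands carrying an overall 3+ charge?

2 unpaired electrons

Water is neutral; balancing the +3 overall charge requires V(III).
Group 5 minus oxidation state 3 gives a d² configuration.
In an octahedral field the d² configuration is t₂g²e_g⁰ (only one arrangement possible), giving 2 unpaired electrons.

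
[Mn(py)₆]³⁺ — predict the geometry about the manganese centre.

Pyridine is neutral; balancing the +3 overall charge requires Mn(III).
Mn sits in group 7, so the d-electron count is 7 − 3 = 4.
With 6 monodentate ligands the coordination number is 6.
Six donors around a single metal centre give an octahedral coordination sphere.

octahedral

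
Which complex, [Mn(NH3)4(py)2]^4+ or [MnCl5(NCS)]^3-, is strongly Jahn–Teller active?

[MnCl5(NCS)]^3-

[Mn(NH3)4(py)2]^4+: Summing ligand charges against the +4 overall charge gives an oxidation state of +4 for manganese. Group 7 minus oxidation state 4 gives a d³ configuration. The d³ configuration leaves the e_g set evenly filled (or empty) — no strong Jahn–Teller driving force.
[MnCl5(NCS)]^3-: Each chloride is −1; each isothiocyanate is −1; balancing the −3 overall charge requires Mn(III). Group 7 minus oxidation state 3 gives a d⁴ configuration. Chloride and isothiocyanate are weak-field ligands for a first-row metal, so the complex is high-spin. The t₂g³e_g¹ (high-spin) configuration has an unevenly filled e_g set; the Jahn–Teller theorem predicts a tetragonal distortion (typically axial elongation) to lift the degeneracy.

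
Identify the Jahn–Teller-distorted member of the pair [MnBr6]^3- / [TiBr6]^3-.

[MnBr6]^3-

[MnBr6]^3-: Each bromide is −1; balancing the −3 overall charge requires Mn(III). Manganese is a group-7 element; Mn(III) is therefore d⁴. Bromide is a weak-field ligand for a first-row metal, so the complex is high-spin. The t₂g³e_g¹ (high-spin) configuration has an unevenly filled e_g set; the Jahn–Teller theorem predicts a tetragonal distortion (typically axial elongation) to lift the degeneracy.
[TiBr6]^3-: Ligand charges: each bromide is −1. With an overall charge of −3 the titanium centre must be in the +3 oxidation state. Ti sits in group 4, so the d-electron count is 4 − 3 = 1. The d¹ configuration leaves the e_g set evenly filled (or empty) — no strong Jahn–Teller driving force.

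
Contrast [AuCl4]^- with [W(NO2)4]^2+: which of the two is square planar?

For [AuCl4]^-: Each chloride is −1; balancing the −1 overall charge requires Au(III). Au sits in group 11, so the d-electron count is 11 − 3 = 8. A 5d d⁸ ion has a large crystal-field splitting; square planar leaves the high-energy d_{x²−y²} orbital empty and maximises CFSE. → square planar.
For [W(NO2)4]^2+: Ligand charges: each nitro (N-bound nitrite) is −1. With an overall charge of +2 the tungsten centre must be in the +6 oxidation state. Tungsten is a group-6 element; W(VI) is therefore d⁰. A d⁰ ion has no crystal-field stabilisation preference between square planar and tetrahedral, so four ligands adopt the sterically favoured tetrahedral geometry. → tetrahedral.

[AuCl4]^-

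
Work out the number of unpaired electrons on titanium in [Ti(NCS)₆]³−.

1 unpaired electron

Summing ligand charges against the −3 overall charge gives an oxidation state of +3 for titanium.
Ti sits in group 4, so the d-electron count is 4 − 3 = 1.
In an octahedral field the d¹ configuration is t₂g¹e_g⁰ (only one arrangement possible), giving 1 unpaired electron.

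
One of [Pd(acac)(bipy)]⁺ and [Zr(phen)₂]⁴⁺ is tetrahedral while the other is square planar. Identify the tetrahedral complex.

[Zr(phen)₂]⁴⁺

For [Pd(acac)(bipy)]⁺: Summing ligand charges against the +1 overall charge gives an oxidation state of +2 for palladium. Pd sits in group 10, so the d-electron count is 10 − 2 = 8. A 4d d⁸ ion has a large crystal-field splitting; square planar leaves the high-energy d_{x²−y²} orbital empty and maximises CFSE. → square planar.
For [Zr(phen)₂]⁴⁺: Ligand charges: 1,10-phenanthroline is neutral. With an overall charge of +4 the zirconium centre must be in the +4 oxidation state. Group 4 minus oxidation state 4 gives a d⁰ configuration. A d⁰ ion has no crystal-field stabilisation preference between square planar and tetrahedral, so four ligands adopt the sterically favoured tetrahedral geometry. → tetrahedral.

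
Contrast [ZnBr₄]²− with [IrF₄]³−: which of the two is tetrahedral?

For [ZnBr₄]²−: Summing ligand charges against the −2 overall charge gives an oxidation state of +2 for zinc. Zn sits in group 12, so the d-electron count is 12 − 2 = 10. A d¹⁰ ion has no crystal-field stabilisation preference between square planar and tetrahedral, so four ligands adopt the sterically favoured tetrahedral geometry. → tetrahedral.
For [IrF₄]³−: Each fluoride is −1; balancing the −3 overall charge requires Ir(I). Group 9 minus oxidation state 1 gives a d⁸ configuration. A 5d d⁸ ion has a large crystal-field splitting; square planar leaves the high-energy d_{x²−y²} orbital empty and maximises CFSE. → square planar.

[ZnBr₄]²−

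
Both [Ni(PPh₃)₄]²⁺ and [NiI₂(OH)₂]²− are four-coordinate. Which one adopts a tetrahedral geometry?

For [Ni(PPh₃)₄]²⁺: Summing ligand charges against the +2 overall charge gives an oxidation state of +2 for nickel. Ni sits in group 10, so the d-electron count is 10 − 2 = 8. Triphenylphosphine is a strong-field ligand (high in the spectrochemical series). A 3d d⁸ ion with strong-field ligands gains enough CFSE to favour square planar over tetrahedral. → square planar.
For [NiI₂(OH)₂]²−: Summing ligand charges against the −2 overall charge gives an oxidation state of +2 for nickel. Group 10 minus oxidation state 2 gives a d⁸ configuration. Hydroxide and iodide are weak-field ligands. With weak-field ligands the CFSE gain from square planar is small, so a 3d d⁸ ion takes the sterically preferred tetrahedral geometry. → tetrahedral.

[NiI₂(OH)₂]²−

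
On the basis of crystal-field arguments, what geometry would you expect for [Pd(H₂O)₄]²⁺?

square planar

Summing ligand charges against the +2 overall charge gives an oxidation state of +2 for palladium.
Pd sits in group 10, so the d-electron count is 10 − 2 = 8.
Coordination number: 4.
A 4d d⁸ ion has a large crystal-field splitting; square planar leaves the high-energy d_{x²−y²} orbital empty and maximises CFSE.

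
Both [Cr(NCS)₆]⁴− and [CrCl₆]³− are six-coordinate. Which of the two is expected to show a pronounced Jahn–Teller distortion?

[Cr(NCS)₆]⁴−

[Cr(NCS)₆]⁴−: Ligand charges: each isothiocyanate is −1. With an overall charge of −4 the chromium centre must be in the +2 oxidation state. Cr sits in group 6, so the d-electron count is 6 − 2 = 4. Isothiocyanate is a weak-field ligand for a first-row metal, so the complex is high-spin. The t₂g³e_g¹ (high-spin) configuration has an unevenly filled e_g set; the Jahn–Teller theorem predicts a tetragonal distortion (typically axial elongation) to lift the degeneracy.
[CrCl₆]³−: Each chloride is −1; balancing the −3 overall charge requires Cr(III). Chromium is a group-6 element; Cr(III) is therefore d³. The d³ configuration leaves the e_g set evenly filled (or empty) — no strong Jahn–Teller driving force.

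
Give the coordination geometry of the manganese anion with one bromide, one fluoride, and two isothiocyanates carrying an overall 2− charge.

tetrahedral

Summing ligand charges against the −2 overall charge gives an oxidation state of +2 for manganese.
Mn sits in group 7, so the d-electron count is 7 − 2 = 5.
Coordination number: 4.
Bromide, fluoride, and isothiocyanate are weak-field ligands.
A high-spin d⁵ ion has zero CFSE in either geometry, so four ligands adopt the sterically favoured tetrahedral geometry.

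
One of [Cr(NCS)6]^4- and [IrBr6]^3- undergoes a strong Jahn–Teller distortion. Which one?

[Cr(NCS)6]^4-: Ligand charges: each isothiocyanate is −1. With an overall charge of −4 the chromium centre must be in the +2 oxidation state. Group 6 minus oxidation state 2 gives a d⁴ configuration. Isothiocyanate is a weak-field ligand for a first-row metal, so the complex is high-spin. The t₂g³e_g¹ (high-spin) configuration has an unevenly filled e_g set; the Jahn–Teller theorem predicts a tetragonal distortion (typically axial elongation) to lift the degeneracy.
[IrBr6]^3-: Each bromide is −1; balancing the −3 overall charge requires Ir(III). Iridium is a group-9 element; Ir(III) is therefore d⁶. A 5d ion has a large Δₒ and is invariably low-spin. The d⁶ configuration leaves the e_g set evenly filled (or empty) — no strong Jahn–Teller driving force.

[Cr(NCS)6]^4-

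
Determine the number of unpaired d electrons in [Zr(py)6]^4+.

Summing ligand charges against the +4 overall charge gives an oxidation state of +4 for zirconium.
Zirconium is a group-4 element; Zr(IV) is therefore d⁰.
In an octahedral field the d⁰ configuration is t₂g⁰e_g⁰, giving 0 unpaired electrons.

0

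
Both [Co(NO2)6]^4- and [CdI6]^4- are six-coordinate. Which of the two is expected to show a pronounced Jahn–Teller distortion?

[Co(NO2)6]^4-: Summing ligand charges against the −4 overall charge gives an oxidation state of +2 for cobalt. Cobalt is a group-9 element; Co(II) is therefore d⁷. Nitro (N-bound nitrite) is a strong-field ligand (high in the spectrochemical series) for a first-row metal, so the complex is low-spin. The t₂g⁶e_g¹ (low-spin) configuration has an unevenly filled e_g set; the Jahn–Teller theorem predicts a tetragonal distortion (typically axial elongation) to lift the degeneracy.
[CdI6]^4-: Ligand charges: each iodide is −1. With an overall charge of −4 the cadmium centre must be in the +2 oxidation state. Cd sits in group 12, so the d-electron count is 12 − 2 = 10. The d¹⁰ configuration leaves the e_g set evenly filled (or empty) — no strong Jahn–Teller driving force.

[Co(NO2)6]^4-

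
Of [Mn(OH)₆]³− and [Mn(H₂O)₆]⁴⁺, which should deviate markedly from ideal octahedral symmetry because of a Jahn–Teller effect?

[Mn(OH)₆]³−: Ligand charges: each hydroxide is −1. With an overall charge of −3 the manganese centre must be in the +3 oxidation state. Group 7 minus oxidation state 3 gives a d⁴ configuration. Hydroxide is a weak-field ligand for a first-row metal, so the complex is high-spin. The t₂g³e_g¹ (high-spin) configuration has an unevenly filled e_g set; the Jahn–Teller theorem predicts a tetragonal distortion (typically axial elongation) to lift the degeneracy.
[Mn(H₂O)₆]⁴⁺: Ligand charges: water is neutral. With an overall charge of +4 the manganese centre must be in the +4 oxidation state. Mn sits in group 7, so the d-electron count is 7 − 4 = 3. The d³ configuration leaves the e_g set evenly filled (or empty) — no strong Jahn–Teller driving force.

[Mn(OH)₆]³−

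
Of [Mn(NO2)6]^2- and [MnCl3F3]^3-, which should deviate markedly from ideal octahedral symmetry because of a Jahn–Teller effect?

[Mn(NO2)6]^2-: Each nitro (N-bound nitrite) is −1; balancing the −2 overall charge requires Mn(IV). Mn sits in group 7, so the d-electron count is 7 − 4 = 3. The d³ configuration leaves the e_g set evenly filled (or empty) — no strong Jahn–Teller driving force.
[MnCl3F3]^3-: Each chloride is −1; each fluoride is −1; balancing the −3 overall charge requires Mn(III). Group 7 minus oxidation state 3 gives a d⁴ configuration. Chloride and fluoride are weak-field ligands for a first-row metal, so the complex is high-spin. The t₂g³e_g¹ (high-spin) configuration has an unevenly filled e_g set; the Jahn–Teller theorem predicts a tetragonal distortion (typically axial elongation) to lift the degeneracy.

[MnCl3F3]^3-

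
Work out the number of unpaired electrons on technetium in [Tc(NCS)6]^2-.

Each isothiocyanate is −1; balancing the −2 overall charge requires Tc(IV).
Technetium is a group-7 element; Tc(IV) is therefore d³.
In an octahedral field the d³ configuration is t₂g³e_g⁰ (only one arrangement possible), giving 3 unpaired electrons.

3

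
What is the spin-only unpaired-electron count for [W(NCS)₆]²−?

Summing ligand charges against the −2 overall charge gives an oxidation state of +4 for tungsten.
Group 6 minus oxidation state 4 gives a d² configuration.
In an octahedral field the d² configuration is t₂g²e_g⁰ (only one arrangement possible), giving 2 unpaired electrons.

2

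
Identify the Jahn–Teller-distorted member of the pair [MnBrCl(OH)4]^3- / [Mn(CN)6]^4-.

[MnBrCl(OH)4]^3-

[MnBrCl(OH)4]^3-: Summing ligand charges against the −3 overall charge gives an oxidation state of +3 for manganese. Group 7 minus oxidation state 3 gives a d⁴ configuration. Bromide, chloride, and hydroxide are weak-field ligands for a first-row metal, so the complex is high-spin. The t₂g³e_g¹ (high-spin) configuration has an unevenly filled e_g set; the Jahn–Teller theorem predicts a tetragonal distortion (typically axial elongation) to lift the degeneracy.
[Mn(CN)6]^4-: Ligand charges: each cyanide is −1. With an overall charge of −4 the manganese centre must be in the +2 oxidation state. Manganese is a group-7 element; Mn(II) is therefore d⁵. Cyanide is a strong-field ligand (high in the spectrochemical series) for a first-row metal, so the complex is low-spin. The d⁵ configuration leaves the e_g set evenly filled (or empty) — no strong Jahn–Teller driving force.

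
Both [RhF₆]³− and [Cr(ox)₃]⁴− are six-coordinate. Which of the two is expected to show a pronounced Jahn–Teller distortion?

[RhF₆]³−: Each fluoride is −1; balancing the −3 overall charge requires Rh(III). Group 9 minus oxidation state 3 gives a d⁶ configuration. A 4d ion has a large Δₒ and is invariably low-spin. The d⁶ configuration leaves the e_g set evenly filled (or empty) — no strong Jahn–Teller driving force.
[Cr(ox)₃]⁴−: Summing ligand charges against the −4 overall charge gives an oxidation state of +2 for chromium. Chromium is a group-6 element; Cr(II) is therefore d⁴. Oxalate is a weak-field ligand for a first-row metal, so the complex is high-spin. The t₂g³e_g¹ (high-spin) configuration has an unevenly filled e_g set; the Jahn–Teller theorem predicts a tetragonal distortion (typically axial elongation) to lift the degeneracy.

[Cr(ox)₃]⁴−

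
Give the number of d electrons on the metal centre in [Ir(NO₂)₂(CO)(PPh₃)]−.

d⁸

Summing ligand charges against the −1 overall charge gives an oxidation state of +1 for iridium.
Ir sits in group 9, so the d-electron count is 9 − 1 = 8.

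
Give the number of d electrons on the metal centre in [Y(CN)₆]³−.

Ligand charges: each cyanide is −1. With an overall charge of −3 the yttrium centre must be in the +3 oxidation state.
Yttrium is a group-3 element; Y(III) is therefore d⁰.

d⁰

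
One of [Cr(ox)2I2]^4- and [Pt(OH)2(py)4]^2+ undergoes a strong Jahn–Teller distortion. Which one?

[Cr(ox)2I2]^4-: Ligand charges: each oxalate is −2; each iodide is −1. With an overall charge of −4 the chromium centre must be in the +2 oxidation state. Chromium is a group-6 element; Cr(II) is therefore d⁴. Iodide and oxalate are weak-field ligands for a first-row metal, so the complex is high-spin. The t₂g³e_g¹ (high-spin) configuration has an unevenly filled e_g set; the Jahn–Teller theorem predicts a tetragonal distortion (typically axial elongation) to lift the degeneracy.
[Pt(OH)2(py)4]^2+: Each hydroxide is −1; pyridine is neutral; balancing the +2 overall charge requires Pt(IV). Group 10 minus oxidation state 4 gives a d⁶ configuration. A 5d ion has a large Δₒ and is invariably low-spin. The d⁶ configuration leaves the e_g set evenly filled (or empty) — no strong Jahn–Teller driving force.

[Cr(ox)2I2]^4-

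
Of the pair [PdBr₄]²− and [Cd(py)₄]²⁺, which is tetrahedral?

[Cd(py)₄]²⁺

For [PdBr₄]²−: Each bromide is −1; balancing the −2 overall charge requires Pd(II). Pd sits in group 10, so the d-electron count is 10 − 2 = 8. A 4d d⁸ ion has a large crystal-field splitting; square planar leaves the high-energy d_{x²−y²} orbital empty and maximises CFSE. → square planar.
For [Cd(py)₄]²⁺: Ligand charges: pyridine is neutral. With an overall charge of +2 the cadmium centre must be in the +2 oxidation state. Group 12 minus oxidation state 2 gives a d¹⁰ configuration. A d¹⁰ ion has no crystal-field stabilisation preference between square planar and tetrahedral, so four ligands adopt the sterically favoured tetrahedral geometry. → tetrahedral.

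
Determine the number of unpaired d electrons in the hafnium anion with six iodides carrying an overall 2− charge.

Ligand charges: each iodide is −1. With an overall charge of −2 the hafnium centre must be in the +4 oxidation state.
Hafnium is a group-4 element; Hf(IV) is therefore d⁰.
In an octahedral field the d⁰ configuration is t₂g⁰e_g⁰, giving 0 unpaired electrons.

0 unpaired electrons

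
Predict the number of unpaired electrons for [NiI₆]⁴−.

Each iodide is −1; balancing the −4 overall charge requires Ni(II).
Ni sits in group 10, so the d-electron count is 10 − 2 = 8.
In an octahedral field the d⁸ configuration is t₂g⁶e_g² (only one arrangement possible), giving 2 unpaired electrons.

2 unpaired electrons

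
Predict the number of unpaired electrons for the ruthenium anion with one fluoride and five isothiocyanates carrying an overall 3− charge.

1

Summing ligand charges against the −3 overall charge gives an oxidation state of +3 for ruthenium.
Ruthenium is a group-8 element; Ru(III) is therefore d⁵.
The spin state decides the count: a 4d ion has a large Δₒ and is invariably low-spin.
An octahedral low-spin d⁵ ion is t₂g⁵e_g⁰, giving 1 unpaired electron.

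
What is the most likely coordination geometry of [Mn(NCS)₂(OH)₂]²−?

tetrahedral

Summing ligand charges against the −2 overall charge gives an oxidation state of +2 for manganese.
Group 7 minus oxidation state 2 gives a d⁵ configuration.
Coordination number: 4.
Hydroxide and isothiocyanate are weak-field ligands.
A high-spin d⁵ ion has zero CFSE in either geometry, so four ligands adopt the sterically favoured tetrahedral geometry.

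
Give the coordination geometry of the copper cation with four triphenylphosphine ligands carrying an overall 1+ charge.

Ligand charges: triphenylphosphine is neutral. With an overall charge of +1 the copper centre must be in the +1 oxidation state.
Group 11 minus oxidation state 1 gives a d¹⁰ configuration.
Coordination number: 4.
A d¹⁰ ion has no crystal-field stabilisation preference between square planar and tetrahedral, so four ligands adopt the sterically favoured tetrahedral geometry.

tetrahedral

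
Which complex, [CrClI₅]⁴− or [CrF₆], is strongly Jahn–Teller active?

[CrClI₅]⁴−

[CrClI₅]⁴−: Ligand charges: each chloride is −1; each iodide is −1. With an overall charge of −4 the chromium centre must be in the +2 oxidation state. Cr sits in group 6, so the d-electron count is 6 − 2 = 4. Chloride and iodide are weak-field ligands for a first-row metal, so the complex is high-spin. The t₂g³e_g¹ (high-spin) configuration has an unevenly filled e_g set; the Jahn–Teller theorem predicts a tetragonal distortion (typically axial elongation) to lift the degeneracy.
[CrF₆]: Each fluoride is −1; balancing the 0 overall charge requires Cr(VI). Group 6 minus oxidation state 6 gives a d⁰ configuration. The d⁰ configuration leaves the e_g set evenly filled (or empty) — no strong Jahn–Teller driving force.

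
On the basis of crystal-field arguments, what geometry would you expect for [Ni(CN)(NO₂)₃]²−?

Each cyanide is −1; each nitro (N-bound nitrite) is −1; balancing the −2 overall charge requires Ni(II).
Nickel is a group-10 element; Ni(II) is therefore d⁸.
Coordination number: 4.
Cyanide and nitro (N-bound nitrite) are strong-field ligands (high in the spectrochemical series).
A 3d d⁸ ion with strong-field ligands gains enough CFSE to favour square planar over tetrahedral.

square planar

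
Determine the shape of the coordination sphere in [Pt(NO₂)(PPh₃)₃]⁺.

Summing ligand charges against the +1 overall charge gives an oxidation state of +2 for platinum.
Pt sits in group 10, so the d-electron count is 10 − 2 = 8.
Coordination number: 4.
A 5d d⁸ ion has a large crystal-field splitting; square planar leaves the high-energy d_{x²−y²} orbital empty and maximises CFSE.

square planar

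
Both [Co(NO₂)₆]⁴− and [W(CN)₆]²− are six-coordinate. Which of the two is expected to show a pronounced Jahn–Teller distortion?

[Co(NO₂)₆]⁴−: Each nitro (N-bound nitrite) is −1; balancing the −4 overall charge requires Co(II). Cobalt is a group-9 element; Co(II) is therefore d⁷. Nitro (N-bound nitrite) is a strong-field ligand (high in the spectrochemical series) for a first-row metal, so the complex is low-spin. The t₂g⁶e_g¹ (low-spin) configuration has an unevenly filled e_g set; the Jahn–Teller theorem predicts a tetragonal distortion (typically axial elongation) to lift the degeneracy.
[W(CN)₆]²−: Summing ligand charges against the −2 overall charge gives an oxidation state of +4 for tungsten. Group 6 minus oxidation state 4 gives a d² configuration. The d² configuration leaves the e_g set evenly filled (or empty) — no strong Jahn–Teller driving force.

[Co(NO₂)₆]⁴−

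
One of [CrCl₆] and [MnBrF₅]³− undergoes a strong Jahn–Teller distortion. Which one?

[CrCl₆]: Summing ligand charges against the 0 overall charge gives an oxidation state of +6 for chromium. Cr sits in group 6, so the d-electron count is 6 − 6 = 0. The d⁰ configuration leaves the e_g set evenly filled (or empty) — no strong Jahn–Teller driving force.
[MnBrF₅]³−: Summing ligand charges against the −3 overall charge gives an oxidation state of +3 for manganese. Group 7 minus oxidation state 3 gives a d⁴ configuration. Bromide and fluoride are weak-field ligands for a first-row metal, so the complex is high-spin. The t₂g³e_g¹ (high-spin) configuration has an unevenly filled e_g set; the Jahn–Teller theorem predicts a tetragonal distortion (typically axial elongation) to lift the degeneracy.

[MnBrF₅]³−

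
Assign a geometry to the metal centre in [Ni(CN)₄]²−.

Each cyanide is −1; balancing the −2 overall charge requires Ni(II).
Group 10 minus oxidation state 2 gives a d⁸ configuration.
Coordination number: 4.
Cyanide is a strong-field ligand (high in the spectrochemical series).
A 3d d⁸ ion with strong-field ligands gains enough CFSE to favour square planar over tetrahedral.

square planar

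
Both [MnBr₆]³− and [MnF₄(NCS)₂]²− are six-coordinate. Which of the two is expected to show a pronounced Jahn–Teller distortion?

[MnBr₆]³−

[MnBr₆]³−: Ligand charges: each bromide is −1. With an overall charge of −3 the manganese centre must be in the +3 oxidation state. Mn sits in group 7, so the d-electron count is 7 − 3 = 4. Bromide is a weak-field ligand for a first-row metal, so the complex is high-spin. The t₂g³e_g¹ (high-spin) configuration has an unevenly filled e_g set; the Jahn–Teller theorem predicts a tetragonal distortion (typically axial elongation) to lift the degeneracy.
[MnF₄(NCS)₂]²−: Ligand charges: each fluoride is −1; each isothiocyanate is −1. With an overall charge of −2 the manganese centre must be in the +4 oxidation state. Mn sits in group 7, so the d-electron count is 7 − 4 = 3. The d³ configuration leaves the e_g set evenly filled (or empty) — no strong Jahn–Teller driving force.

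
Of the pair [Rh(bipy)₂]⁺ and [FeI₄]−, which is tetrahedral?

For [Rh(bipy)₂]⁺: 2,2′-bipyridine is neutral; balancing the +1 overall charge requires Rh(I). Group 9 minus oxidation state 1 gives a d⁸ configuration. A 4d d⁸ ion has a large crystal-field splitting; square planar leaves the high-energy d_{x²−y²} orbital empty and maximises CFSE. → square planar.
For [FeI₄]−: Ligand charges: each iodide is −1. With an overall charge of −1 the iron centre must be in the +3 oxidation state. Group 8 minus oxidation state 3 gives a d⁵ configuration. A high-spin d⁵ ion has zero CFSE in either geometry, so four ligands adopt the sterically favoured tetrahedral geometry. → tetrahedral.

[FeI₄]−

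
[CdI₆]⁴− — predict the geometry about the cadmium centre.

octahedral

Ligand charges: each iodide is −1. With an overall charge of −4 the cadmium centre must be in the +2 oxidation state.
Cd sits in group 12, so the d-electron count is 12 − 2 = 10.
With 6 monodentate ligands the coordination number is 6.
Six donors around a single metal centre give an octahedral coordination sphere.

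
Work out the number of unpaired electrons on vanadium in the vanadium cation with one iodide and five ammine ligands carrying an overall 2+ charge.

Summing ligand charges against the +2 overall charge gives an oxidation state of +3 for vanadium.
Group 5 minus oxidation state 3 gives a d² configuration.
In an octahedral field the d² configuration is t₂g²e_g⁰ (only one arrangement possible), giving 2 unpaired electrons.

2 unpaired electrons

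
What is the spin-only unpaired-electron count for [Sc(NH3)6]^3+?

0 unpaired electrons

Ligand charges: ammonia is neutral. With an overall charge of +3 the scandium centre must be in the +3 oxidation state.
Scandium is a group-3 element; Sc(III) is therefore d⁰.
In an octahedral field the d⁰ configuration is t₂g⁰e_g⁰, giving 0 unpaired electrons.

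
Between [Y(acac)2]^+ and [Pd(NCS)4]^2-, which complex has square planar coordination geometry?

[Pd(NCS)4]^2-

For [Y(acac)2]^+: Summing ligand charges against the +1 overall charge gives an oxidation state of +3 for yttrium. Yttrium is a group-3 element; Y(III) is therefore d⁰. A d⁰ ion has no crystal-field stabilisation preference between square planar and tetrahedral, so four ligands adopt the sterically favoured tetrahedral geometry. → tetrahedral.
For [Pd(NCS)4]^2-: Summing ligand charges against the −2 overall charge gives an oxidation state of +2 for palladium. Palladium is a group-10 element; Pd(II) is therefore d⁸. A 4d d⁸ ion has a large crystal-field splitting; square planar leaves the high-energy d_{x²−y²} orbital empty and maximises CFSE. → square planar.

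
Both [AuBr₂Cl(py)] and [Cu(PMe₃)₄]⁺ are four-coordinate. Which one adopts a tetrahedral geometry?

For [AuBr₂Cl(py)]: Ligand charges: each bromide is −1; each chloride is −1; pyridine is neutral. With an overall charge of 0 the gold centre must be in the +3 oxidation state. Au sits in group 11, so the d-electron count is 11 − 3 = 8. A 5d d⁸ ion has a large crystal-field splitting; square planar leaves the high-energy d_{x²−y²} orbital empty and maximises CFSE. → square planar.
For [Cu(PMe₃)₄]⁺: Ligand charges: trimethylphosphine is neutral. With an overall charge of +1 the copper centre must be in the +1 oxidation state. Cu sits in group 11, so the d-electron count is 11 − 1 = 10. A d¹⁰ ion has no crystal-field stabilisation preference between square planar and tetrahedral, so four ligands adopt the sterically favoured tetrahedral geometry. → tetrahedral.

[Cu(PMe₃)₄]⁺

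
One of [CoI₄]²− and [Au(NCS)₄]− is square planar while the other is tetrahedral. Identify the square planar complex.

[Au(NCS)₄]−

For [CoI₄]²−: Summing ligand charges against the −2 overall charge gives an oxidation state of +2 for cobalt. Cobalt is a group-9 element; Co(II) is therefore d⁷. For a high-spin 3d d⁷ ion with weak-field ligands the small Δₜ gives little square-planar CFSE advantage, so four ligands adopt the sterically favoured tetrahedral geometry. → tetrahedral.
For [Au(NCS)₄]−: Each isothiocyanate is −1; balancing the −1 overall charge requires Au(III). Au sits in group 11, so the d-electron count is 11 − 3 = 8. A 5d d⁸ ion has a large crystal-field splitting; square planar leaves the high-energy d_{x²−y²} orbital empty and maximises CFSE. → square planar.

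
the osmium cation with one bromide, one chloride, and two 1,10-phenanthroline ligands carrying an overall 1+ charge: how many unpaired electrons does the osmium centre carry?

1

Summing ligand charges against the +1 overall charge gives an oxidation state of +3 for osmium.
Group 8 minus oxidation state 3 gives a d⁵ configuration.
Counting donor atoms: 1×bromide (monodentate) → 1 donor; 1×chloride (monodentate) → 1 donor; 2×1,10-phenanthroline (bidentate) → 4 donors. Coordination number = 6.
The spin state decides the count: a 5d ion has a large Δₒ and is invariably low-spin.
An octahedral low-spin d⁵ ion is t₂g⁵e_g⁰, giving 1 unpaired electron.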